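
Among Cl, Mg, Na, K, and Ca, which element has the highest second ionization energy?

Na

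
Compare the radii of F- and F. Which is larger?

F-

Forming F- adds 1 electron to F. More electron–electron repulsion in the same shell, with unchanged nuclear charge, lets the cloud expand.
An anion is larger than its parent atom: F- > F.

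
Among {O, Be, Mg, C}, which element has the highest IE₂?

O

After 1 electron has been removed, what remains? O⁺ still has 5 valence electrons; Be⁺ still has 1 valence electron; Mg⁺ still has 1 valence electron; C⁺ still has 3 valence electrons.
All are still removing valence electrons, so compare the +1 ions as you would atoms: IE_2 generally rises across a period (higher Z_eff) and falls down a group (larger shell), subject to the usual subshell exceptions.
Valence configurations: O⁺ [He]2s²2p³, Be⁺ [He]2s¹, Mg⁺ [Ne]3s¹, C⁺ [He]2s²2p¹.
Approximate IE_2 values (kJ/mol): O 3388, Be 1757, Mg 1451, C 2353.
Hence IE_2: Mg < Be < C < O.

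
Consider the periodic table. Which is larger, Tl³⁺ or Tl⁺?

Tl⁺

Both ions have Z = 81 protons, but Tl³⁺ has lost more electrons, so its remaining electrons feel a larger effective nuclear charge per electron and are pulled in more tightly.
Higher positive charge → smaller ion, so Tl⁺ > Tl³⁺.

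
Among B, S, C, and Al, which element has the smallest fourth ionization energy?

S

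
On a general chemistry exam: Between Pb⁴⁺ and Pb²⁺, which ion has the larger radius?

Both ions have Z = 82 protons, but Pb⁴⁺ has lost more electrons, so its remaining electrons feel a larger effective nuclear charge per electron and are pulled in more tightly.
Higher positive charge → smaller ion, so Pb²⁺ > Pb⁴⁺.

Pb²⁺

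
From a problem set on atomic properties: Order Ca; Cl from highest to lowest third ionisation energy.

Ca > Cl

The third ionization energy removes an electron from the +2 ion. For each element: Ca²⁺ is the bare [Ar] core; Cl²⁺ still has 5 valence electrons.
Breaking into a closed-shell core is much more expensive than removing a leftover valence electron — Ca has the largest IE_3 here.
The numbers (kJ/mol): Ca 4912, Cl 3822.
So the third ionization energies run Cl < Ca.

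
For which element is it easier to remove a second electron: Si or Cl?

Si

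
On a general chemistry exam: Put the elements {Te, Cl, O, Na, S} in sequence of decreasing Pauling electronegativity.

Electronegativity increases across a period and decreases down a group, tracking effective nuclear charge and atomic size.
Neither a single period nor a single group — weigh both effects.
Te > Na: period and group pull opposite ways; the across-period shift dominates (2.10 vs 0.93).
S > Te: S sits above Te in group 16, so the down-group effect alone puts S higher.
Cl > S: both are in period 3; the period trend gives Cl the larger value.
O > Cl: period and group pull opposite ways; the down-group shift dominates (3.44 vs 3.16).
Approximate values (Pauling): O 3.44, Na 0.93, S 2.58, Cl 3.16, Te 2.10.
So from highest to lowest: O > Cl > S > Te > Na.

O > Cl > S > Te > Na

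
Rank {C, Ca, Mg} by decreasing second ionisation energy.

C > Mg > Ca

The second ionization energy removes an electron from the +1 ion. For each element: C⁺ still has 3 valence electrons; Ca⁺ still has 1 valence electron; Mg⁺ still has 1 valence electron.
All are still removing valence electrons, so compare the +1 ions as you would atoms: IE_2 generally rises across a period (higher Z_eff) and falls down a group (larger shell), subject to the usual subshell exceptions.
Valence configurations: C⁺ [He]2s²2p¹, Ca⁺ [Ar]4s¹, Mg⁺ [Ne]3s¹.
Approximate IE_2 values (kJ/mol): C 2353, Ca 1145, Mg 1451.
So the second ionization energies run Ca < Mg < C.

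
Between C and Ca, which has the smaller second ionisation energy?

Ca

Consider each +1 ion: C⁺ still has 3 valence electrons; Ca⁺ still has 1 valence electron.
All are still removing valence electrons, so compare the +1 ions as you would atoms: IE_2 generally rises across a period (higher Z_eff) and falls down a group (larger shell), subject to the usual subshell exceptions.
Valence configurations: C⁺ [He]2s²2p¹, Ca⁺ [Ar]4s¹.
The numbers (kJ/mol): C 2353, Ca 1145.
Hence IE_2: Ca < C.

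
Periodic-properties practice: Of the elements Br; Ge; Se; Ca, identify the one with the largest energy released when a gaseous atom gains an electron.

Br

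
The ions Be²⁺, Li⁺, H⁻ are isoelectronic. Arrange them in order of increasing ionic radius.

All of these have 2 electrons, so size is governed by nuclear charge alone: the more protons, the stronger the pull on the same electron cloud, and the smaller the ion.
Nuclear charges: Be²⁺ (Z=4), Li⁺ (Z=3), H⁻ (Z=1).
Smallest to largest: Be²⁺ < Li⁺ < H⁻.

Be²⁺ < Li⁺ < H⁻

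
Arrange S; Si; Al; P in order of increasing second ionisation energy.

IE_2 is the cost of taking one more electron from the +1 cation: S⁺ still has 5 valence electrons; Si⁺ still has 3 valence electrons; Al⁺ still has 2 valence electrons; P⁺ still has 4 valence electrons.
All are still removing valence electrons, so compare the +1 ions as you would atoms: IE_2 generally rises across a period (higher Z_eff) and falls down a group (larger shell), subject to the usual subshell exceptions.
Valence configurations: S⁺ [Ne]3s²3p³, Si⁺ [Ne]3s²3p¹, Al⁺ [Ne]3s², P⁺ [Ne]3s²3p².
Si⁺ loses a lone 3p electron whereas Al⁺ must break into a filled 3s² pair, so IE_2(Al) > IE_2(Si) even though Si has the higher nuclear charge.
Tabulated IE_2 (kJ/mol): S 2252, Si 1577, Al 1817, P 1907.
So the second ionization energies run Si < Al < P < S.

Si < Al < P < S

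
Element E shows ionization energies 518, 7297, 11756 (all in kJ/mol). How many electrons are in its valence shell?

1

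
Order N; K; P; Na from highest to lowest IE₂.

Na > K > N > P

IE_2 is the cost of taking one more electron from the +1 cation: N⁺ still has 4 valence electrons; K⁺ is the bare [Ar] core; P⁺ still has 4 valence electrons; Na⁺ is the bare [Ne] core.
Breaking into a closed-shell core is much more expensive than removing a leftover valence electron — K and Na have the largest IE_2 here.
Valence configurations: N⁺ [He]2s²2p², P⁺ [Ne]3s²3p².
The numbers (kJ/mol): N 2856, K 3052, P 1907, Na 4562.
Overall IE_2 order: P < N < K < Na.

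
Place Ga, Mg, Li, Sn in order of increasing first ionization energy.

Li is in period 2, group 1; Mg is in period 3, group 2; Ga is in period 4, group 13; Sn is in period 5, group 14.
IE₁ increases left→right with effective nuclear charge and decreases top→bottom as the valence shell moves farther out.
A diagonal step moves right (one effect) and down (the opposite effect) at once.
Ga > Li: the two effects oppose for this pair; the across-period effect wins (579 vs 520 kJ/mol).
Sn > Ga: the two effects oppose for this pair; the across-period effect wins (709 vs 579 kJ/mol).
Mg > Sn: the two effects oppose for this pair; the down-group effect wins (738 vs 709 kJ/mol).
Tabulated first ionization energy (kJ/mol): Li 520, Mg 738, Ga 579, Sn 709.
So from lowest to highest: Li < Ga < Sn < Mg.

Li < Ga < Sn < Mg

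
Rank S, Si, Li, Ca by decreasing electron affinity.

S > Si > Li > Ca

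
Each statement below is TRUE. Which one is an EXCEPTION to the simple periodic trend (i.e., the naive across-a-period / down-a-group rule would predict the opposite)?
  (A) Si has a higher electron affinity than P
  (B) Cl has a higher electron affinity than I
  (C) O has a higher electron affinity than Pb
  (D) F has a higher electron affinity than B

(A)

The general trend: electron affinity increases across a period and decreases down a group.
(A) Si (period 3, group 14) vs P (period 3, group 15): the stated order contradicts the simple trend.
(B) Cl (period 3, group 17) vs I (period 5, group 17): the stated order agrees with the simple trend.
(C) O (period 2, group 16) vs Pb (period 6, group 14): the stated order agrees with the simple trend.
(D) F (period 2, group 17) vs B (period 2, group 13): the stated order agrees with the simple trend.
The exception is (A): adding an electron to P's half-filled 3p³ is unfavourable, so Si (3p²) has the more exothermic EA.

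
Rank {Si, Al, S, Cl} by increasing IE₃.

Al, Si, S, Cl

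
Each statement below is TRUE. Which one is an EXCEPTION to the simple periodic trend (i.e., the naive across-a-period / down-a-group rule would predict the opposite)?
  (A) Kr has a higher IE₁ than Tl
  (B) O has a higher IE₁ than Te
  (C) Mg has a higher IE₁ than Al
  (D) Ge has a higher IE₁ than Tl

(C)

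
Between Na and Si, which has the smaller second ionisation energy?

Si

IE_2 is the cost of taking one more electron from the +1 cation: Na⁺ is the bare [Ne] core; Si⁺ still has 3 valence electrons.
Core electrons are held far more tightly than valence electrons, so Na tops the IE_2 order.
The numbers (kJ/mol): Na 4562, Si 1577.
Overall IE_2 order: Si < Na.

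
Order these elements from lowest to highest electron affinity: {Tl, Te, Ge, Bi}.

Ge is in period 4, group 14; Te is in period 5, group 16; Tl is in period 6, group 13; Bi is in period 6, group 15.
EA tends to increase across a period and decrease down a group, though the pattern is less regular than for IE or radius.
These span different periods and groups, so the two trends combine.
Bi > Tl: both are in period 6; the period trend gives Bi the larger value.
Ge > Bi: the two effects oppose for this pair; the down-group effect wins (119 vs 91 kJ/mol).
Te > Ge: the two effects oppose for this pair; the across-period effect wins (190 vs 119 kJ/mol).
For reference (kJ/mol): Ge 119, Te 190, Tl 19, Bi 91.
So from lowest to highest: Tl < Bi < Ge < Te.

Tl < Bi < Ge < Te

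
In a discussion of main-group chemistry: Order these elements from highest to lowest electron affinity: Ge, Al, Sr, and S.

Atoms with high Z_eff and room in the valence shell (especially the halogens) have the most exothermic electron affinities.
These span different periods and groups, so the two trends combine.
Al > Sr: both effects reinforce here, so Al is clearly the higher of the two.
Ge > Al: period and group pull opposite ways; the across-period shift dominates (119 vs 42 kJ/mol).
S > Ge: both effects reinforce here, so S is clearly the higher of the two.
Tabulated electron affinity (kJ/mol): Al 42, S 200, Ge 119, Sr 5.
So from highest to lowest: S > Ge > Al > Sr.

S > Ge > Al > Sr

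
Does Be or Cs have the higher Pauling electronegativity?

Be is in period 2, group 2; Cs is in period 6, group 1.
EN rises left→right (higher Z_eff, smaller atoms) and falls top→bottom (larger, more shielded atoms).
Neither a single period nor a single group — weigh both effects.
Be > Cs: relative to Cs, both the across-period and down-group shifts push Be's electronegativity up.
Tabulated electronegativity (Pauling): Be 1.57, Cs 0.79.
So Be has the higher Pauling electronegativity (Be > Cs).

Be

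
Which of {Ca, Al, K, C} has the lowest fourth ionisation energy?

K

IE_4 is the cost of taking one more electron from the +3 cation: Ca³⁺ is already 1 electron into the core; Al³⁺ is the bare [Ne] core; K³⁺ is already 2 electrons into the core; C³⁺ still has 1 valence electron.
Usually core removal costs more than valence removal, but here the competition is close: a tightly held n=2 valence electron can cost more to remove than an n=3 core electron, so the actual values have to decide it.
Tabulated IE_4 (kJ/mol): Ca 6491, Al 11577, K 5877, C 6223.
Putting it together, IE_4: K < C < Ca < Al.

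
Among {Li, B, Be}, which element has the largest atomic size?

Li is in period 2, group 1; Be is in period 2, group 2; B is in period 2, group 13.
Moving right in a period, electrons are added to the same shell under a stronger nuclear pull, so atoms get smaller; moving down, a new shell is opened and atoms get larger.
All lie in period 2, so atomic radius increases right to left.
The largest atomic size among these belongs to Li.

Li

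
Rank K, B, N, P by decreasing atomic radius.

K, P, B, N

B is in period 2, group 13; N is in period 2, group 15; P is in period 3, group 15; K is in period 4, group 1.
Atomic radius shrinks across a period as nuclear charge pulls the same shell inward, and grows down a group as new shells are added.
Neither a single period nor a single group — weigh both effects.
B > N: B lies to the left of N in period 2, so the across-period effect alone puts B larger.
P > B: period and group pull opposite ways; the down-group shift dominates (111 vs 85 pm).
K > P: relative to P, both the across-period and down-group shifts push K's atomic radius up.
Approximate values (pm): B 85, N 71, P 111, K 196.
So from largest to smallest: K > P > B > N.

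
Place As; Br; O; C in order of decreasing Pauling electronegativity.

O, Br, C, As

C is in period 2, group 14; O is in period 2, group 16; As is in period 4, group 15; Br is in period 4, group 17.
Electronegativity increases across a period and decreases down a group, tracking effective nuclear charge and atomic size.
Neither a single period nor a single group — weigh both effects.
C > As: period and group pull opposite ways; the down-group shift dominates (2.55 vs 2.18).
Br > C: the two effects oppose for this pair; the across-period effect wins (2.96 vs 2.55).
O > Br: the two effects oppose for this pair; the down-group effect wins (3.44 vs 2.96).
Approximate values (Pauling): C 2.55, O 3.44, As 2.18, Br 2.96.
So from highest to lowest: O > Br > C > As.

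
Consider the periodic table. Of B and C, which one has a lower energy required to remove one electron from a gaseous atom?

IE₁ increases left→right with effective nuclear charge and decreases top→bottom as the valence shell moves farther out.
All lie in period 2, so first ionization energy increases left to right.
So B has the lower energy required to remove one electron from a gaseous atom (B < C).

B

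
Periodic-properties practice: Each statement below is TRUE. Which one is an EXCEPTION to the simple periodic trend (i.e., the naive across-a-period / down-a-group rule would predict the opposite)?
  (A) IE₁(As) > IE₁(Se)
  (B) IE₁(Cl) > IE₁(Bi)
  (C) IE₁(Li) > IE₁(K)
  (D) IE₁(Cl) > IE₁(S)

(A)

The general trend: IE₁ increases across a period and decreases down a group.
(A) As (period 4, group 15) vs Se (period 4, group 16): the stated order contradicts the simple trend.
(B) Cl (period 3, group 17) vs Bi (period 6, group 15): the stated order agrees with the simple trend.
(C) Li (period 2, group 1) vs K (period 4, group 1): the stated order agrees with the simple trend.
(D) Cl (period 3, group 17) vs S (period 3, group 16): the stated order agrees with the simple trend.
The exception is (A): Se (4p⁴) ionizes more easily than half-filled As (4p³).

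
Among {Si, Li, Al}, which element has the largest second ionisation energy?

Li

The second ionization energy removes an electron from the +1 ion. For each element: Si⁺ still has 3 valence electrons; Li⁺ is the bare [He] core; Al⁺ still has 2 valence electrons.
Core electrons are held far more tightly than valence electrons, so Li tops the IE_2 order.
Valence configurations: Si⁺ [Ne]3s²3p¹, Al⁺ [Ne]3s².
Si⁺ loses a lone 3p electron whereas Al⁺ must break into a filled 3s² pair, so IE_2(Al) > IE_2(Si) even though Si has the higher nuclear charge.
Tabulated IE_2 (kJ/mol): Si 1577, Li 7298, Al 1817.
So the second ionization energies run Si < Al < Li.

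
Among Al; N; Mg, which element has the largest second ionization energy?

The second ionization energy removes an electron from the +1 ion. For each element: Al⁺ still has 2 valence electrons; N⁺ still has 4 valence electrons; Mg⁺ still has 1 valence electron.
All are still removing valence electrons, so compare the +1 ions as you would atoms: IE_2 generally rises across a period (higher Z_eff) and falls down a group (larger shell), subject to the usual subshell exceptions.
Valence configurations: Al⁺ [Ne]3s², N⁺ [He]2s²2p², Mg⁺ [Ne]3s¹.
The numbers (kJ/mol): Al 1817, N 2856, Mg 1451.
So the second ionization energies run Mg < Al < N.

N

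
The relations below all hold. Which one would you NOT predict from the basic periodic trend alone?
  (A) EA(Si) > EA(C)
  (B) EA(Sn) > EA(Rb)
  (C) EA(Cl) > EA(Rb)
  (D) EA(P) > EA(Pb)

The general trend: electron affinity increases across a period and decreases down a group.
(A) Si (period 3, group 14) vs C (period 2, group 14): the stated order contradicts the simple trend.
(B) Sn (period 5, group 14) vs Rb (period 5, group 1): the stated order agrees with the simple trend.
(C) Cl (period 3, group 17) vs Rb (period 5, group 1): the stated order agrees with the simple trend.
(D) P (period 3, group 15) vs Pb (period 6, group 14): the stated order agrees with the simple trend.
The exception is (A): Si's larger, more diffuse 3p orbitals accept an added electron slightly more readily than C's compact 2p.

(A)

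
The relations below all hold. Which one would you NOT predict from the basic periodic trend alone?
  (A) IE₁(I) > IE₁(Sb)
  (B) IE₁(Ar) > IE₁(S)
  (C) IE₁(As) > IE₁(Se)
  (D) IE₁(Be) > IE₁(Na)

The general trend: first ionization energy increases across a period and decreases down a group.
(A) I (period 5, group 17) vs Sb (period 5, group 15): the stated order agrees with the simple trend.
(B) Ar (period 3, group 18) vs S (period 3, group 16): the stated order agrees with the simple trend.
(C) As (period 4, group 15) vs Se (period 4, group 16): the stated order contradicts the simple trend.
(D) Be (period 2, group 2) vs Na (period 3, group 1): the stated order agrees with the simple trend.
The exception is (C): Se (4p⁴) ionizes more easily than half-filled As (4p³).

(C)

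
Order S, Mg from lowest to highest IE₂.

Consider each +1 ion: S⁺ still has 5 valence electrons; Mg⁺ still has 1 valence electron.
All are still removing valence electrons, so compare the +1 ions as you would atoms: IE_2 generally rises across a period (higher Z_eff) and falls down a group (larger shell), subject to the usual subshell exceptions.
Valence configurations: S⁺ [Ne]3s²3p³, Mg⁺ [Ne]3s¹.
Tabulated IE_2 (kJ/mol): S 2252, Mg 1451.
Overall IE_2 order: Mg < S.

Mg < S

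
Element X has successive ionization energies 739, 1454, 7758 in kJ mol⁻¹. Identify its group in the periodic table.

Group 2

Look for the largest jump between consecutive ionization energies: IE3/IE2 ≈ 5.3, far larger than any earlier ratio.
That jump marks the point where a core electron is being removed. So the atom has 2 valence electrons.
A main-group element with 2 valence electrons is in group 2.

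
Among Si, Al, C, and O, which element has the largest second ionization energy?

O

Consider each +1 ion: Si⁺ still has 3 valence electrons; Al⁺ still has 2 valence electrons; C⁺ still has 3 valence electrons; O⁺ still has 5 valence electrons.
All are still removing valence electrons, so compare the +1 ions as you would atoms: IE_2 generally rises across a period (higher Z_eff) and falls down a group (larger shell), subject to the usual subshell exceptions.
Valence configurations: Si⁺ [Ne]3s²3p¹, Al⁺ [Ne]3s², C⁺ [He]2s²2p¹, O⁺ [He]2s²2p³.
Si⁺ loses a lone 3p electron whereas Al⁺ must break into a filled 3s² pair, so IE_2(Al) > IE_2(Si) even though Si has the higher nuclear charge.
The numbers (kJ/mol): Si 1577, Al 1817, C 2353, O 3388.
So the second ionization energies run Si < Al < C < O.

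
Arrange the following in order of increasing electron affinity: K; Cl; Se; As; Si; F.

K < As < Si < Se < F < Cl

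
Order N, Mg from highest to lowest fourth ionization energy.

Mg > N

After 3 electrons have been removed, what remains? N³⁺ still has 2 valence electrons; Mg³⁺ is already 1 electron into the core.
Breaking into a closed-shell core is much more expensive than removing a leftover valence electron — Mg has the largest IE_4 here.
The numbers (kJ/mol): N 7475, Mg 10543.
Overall IE_4 order: N < Mg.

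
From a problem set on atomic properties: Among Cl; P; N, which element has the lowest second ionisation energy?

The second ionization energy removes an electron from the +1 ion. For each element: Cl⁺ still has 6 valence electrons; P⁺ still has 4 valence electrons; N⁺ still has 4 valence electrons.
All are still removing valence electrons, so compare the +1 ions as you would atoms: IE_2 generally rises across a period (higher Z_eff) and falls down a group (larger shell), subject to the usual subshell exceptions.
Valence configurations: Cl⁺ [Ne]3s²3p⁴, P⁺ [Ne]3s²3p², N⁺ [He]2s²2p².
The numbers (kJ/mol): Cl 2298, P 1907, N 2856.
Putting it together, IE_2: P < Cl < N.

P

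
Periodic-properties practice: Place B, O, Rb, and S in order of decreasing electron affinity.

S > O > Rb > B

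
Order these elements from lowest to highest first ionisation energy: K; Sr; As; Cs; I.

Across a period the outer electron is held more tightly (higher IE₁); down a group it sits in a higher shell, more shielded, and comes off more easily.
These span different periods and groups, so the two trends combine.
K > Cs: they share group 1; the group trend gives K the larger value.
Sr > K: the two effects oppose for this pair; the across-period effect wins (550 vs 419 kJ/mol).
As > Sr: relative to Sr, both the across-period and down-group shifts push As's first ionization energy up.
I > As: the two effects oppose for this pair; the across-period effect wins (1008 vs 947 kJ/mol).
For reference (kJ/mol): K 419, As 947, Sr 550, I 1008, Cs 376.
So from lowest to highest: Cs < K < Sr < As < I.

Cs < K < Sr < As < I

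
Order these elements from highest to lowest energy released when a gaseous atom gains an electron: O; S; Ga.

O is in period 2, group 16; S is in period 3, group 16; Ga is in period 4, group 13.
Electron affinity generally becomes more exothermic across a period toward the halogens and less exothermic down a group.
These span different periods and groups, so the two trends combine.
O > Ga: relative to Ga, both the across-period and down-group shifts push O's electron affinity up.
S > O: this pair runs against the simple trend — see the exception note.
Note the exception: S has a higher electron affinity than O, contrary to the simple trend — the compact 2p subshell of O repels the added electron more than S's larger 3p does.
Tabulated electron affinity (kJ/mol): O 141, S 200, Ga 29.
So from highest to lowest: S > O > Ga.

S, O, Ga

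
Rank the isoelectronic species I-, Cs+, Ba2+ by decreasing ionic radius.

I- > Cs+ > Ba2+

All of these have 54 electrons, so size is governed by nuclear charge alone: the more protons, the stronger the pull on the same electron cloud, and the smaller the ion.
Nuclear charges: Ba2+ (Z=56), Cs+ (Z=55), I- (Z=53).
Largest to smallest: I- > Cs+ > Ba2+.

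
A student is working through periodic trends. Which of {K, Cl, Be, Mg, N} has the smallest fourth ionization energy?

After 3 electrons have been removed, what remains? K³⁺ is already 2 electrons into the core; Cl³⁺ still has 4 valence electrons; Be³⁺ is already 1 electron into the core; Mg³⁺ is already 1 electron into the core; N³⁺ still has 2 valence electrons.
Usually core removal costs more than valence removal, but here the competition is close: a tightly held n=2 valence electron can cost more to remove than an n=3 core electron, so the actual values have to decide it.
Valence configurations: Cl³⁺ [Ne]3s²3p², N³⁺ [He]2s².
The numbers (kJ/mol): K 5877, Cl 5159, Be 21007, Mg 10543, N 7475.
So the fourth ionization energies run Cl < K < N < Mg < Be.

Cl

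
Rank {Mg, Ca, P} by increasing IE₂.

After 1 electron has been removed, what remains? Mg⁺ still has 1 valence electron; Ca⁺ still has 1 valence electron; P⁺ still has 4 valence electrons.
All are still removing valence electrons, so compare the +1 ions as you would atoms: IE_2 generally rises across a period (higher Z_eff) and falls down a group (larger shell), subject to the usual subshell exceptions.
Valence configurations: Mg⁺ [Ne]3s¹, Ca⁺ [Ar]4s¹, P⁺ [Ne]3s²3p².
The numbers (kJ/mol): Mg 1451, Ca 1145, P 1907.
So the second ionization energies run Ca < Mg < P.

Ca, Mg, P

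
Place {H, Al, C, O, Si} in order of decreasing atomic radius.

Al > Si > C > O > H

Radius decreases left→right (rising Z_eff, same n) and increases top→bottom (higher n).
These span different periods and groups, so the two trends combine.
O > H: the two effects oppose for this pair; the down-group effect wins (63 vs 32 pm).
C > O: C lies to the left of O in period 2, so the across-period effect alone puts C larger.
Si > C: Si sits below C in group 14, so the down-group effect alone puts Si larger.
Al > Si: both are in period 3; the period trend gives Al the larger value.
For reference (pm): H 32, C 75, O 63, Al 126, Si 116.
So from largest to smallest: Al > Si > C > O > H.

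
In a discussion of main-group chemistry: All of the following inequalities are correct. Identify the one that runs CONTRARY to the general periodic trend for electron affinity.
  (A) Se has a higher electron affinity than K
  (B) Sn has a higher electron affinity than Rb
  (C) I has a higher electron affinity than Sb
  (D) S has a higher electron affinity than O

(D)

The general trend: electron affinity increases across a period and decreases down a group.
(A) Se (period 4, group 16) vs K (period 4, group 1): the stated order agrees with the simple trend.
(B) Sn (period 5, group 14) vs Rb (period 5, group 1): the stated order agrees with the simple trend.
(C) I (period 5, group 17) vs Sb (period 5, group 15): the stated order agrees with the simple trend.
(D) S (period 3, group 16) vs O (period 2, group 16): the stated order contradicts the simple trend.
The exception is (D): the compact 2p subshell of O repels the added electron more than S's larger 3p does.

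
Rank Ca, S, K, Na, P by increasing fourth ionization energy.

S < P < K < Ca < Na

The fourth ionization energy removes an electron from the +3 ion. For each element: Ca³⁺ is already 1 electron into the core; S³⁺ still has 3 valence electrons; K³⁺ is already 2 electrons into the core; Na³⁺ is already 2 electrons into the core; P³⁺ still has 2 valence electrons.
Core electrons are held far more tightly than valence electrons, so K, Ca and Na top the IE_4 order.
Valence configurations: S³⁺ [Ne]3s²3p¹, P³⁺ [Ne]3s².
S³⁺ loses a lone 3p electron whereas P³⁺ must break into a filled 3s² pair, so IE_4(P) > IE_4(S) even though S has the higher nuclear charge.
The numbers (kJ/mol): Ca 6491, S 4556, K 5877, Na 9543, P 4964.
So the fourth ionization energies run S < P < K < Ca < Na.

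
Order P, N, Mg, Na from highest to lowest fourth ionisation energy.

Mg > Na > N > P

Consider each +3 ion: P³⁺ still has 2 valence electrons; N³⁺ still has 2 valence electrons; Mg³⁺ is already 1 electron into the core; Na³⁺ is already 2 electrons into the core.
Pulling an electron out of a noble-gas core costs far more than removing a remaining valence electron, so Na and Mg sit at the high end of IE_4.
Valence configurations: P³⁺ [Ne]3s², N³⁺ [He]2s².
The numbers (kJ/mol): P 4964, N 7475, Mg 10543, Na 9543.
Overall IE_4 order: P < N < Na < Mg.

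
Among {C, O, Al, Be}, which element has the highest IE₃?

Be

After 2 electrons have been removed, what remains? C²⁺ still has 2 valence electrons; O²⁺ still has 4 valence electrons; Al²⁺ still has 1 valence electron; Be²⁺ is the bare [He] core.
Pulling an electron out of a noble-gas core costs far more than removing a remaining valence electron, so Be sits at the high end of IE_3.
Valence configurations: C²⁺ [He]2s², O²⁺ [He]2s²2p², Al²⁺ [Ne]3s¹.
Approximate IE_3 values (kJ/mol): C 4620, O 5300, Al 2745, Be 14849.
So the third ionization energies run Al < C < O < Be.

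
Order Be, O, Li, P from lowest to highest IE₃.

After 2 electrons have been removed, what remains? Be²⁺ is the bare [He] core; O²⁺ still has 4 valence electrons; Li²⁺ is already 1 electron into the core; P²⁺ still has 3 valence electrons.
Pulling an electron out of a noble-gas core costs far more than removing a remaining valence electron, so Li and Be sit at the high end of IE_3.
Valence configurations: O²⁺ [He]2s²2p², P²⁺ [Ne]3s²3p¹.
Tabulated IE_3 (kJ/mol): Be 14849, O 5300, Li 11815, P 2914.
Putting it together, IE_3: P < O < Li < Be.

P < O < Li < Be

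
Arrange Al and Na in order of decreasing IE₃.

Na > Al

After 2 electrons have been removed, what remains? Al²⁺ still has 1 valence electron; Na²⁺ is already 1 electron into the core.
Core electrons are held far more tightly than valence electrons, so Na tops the IE_3 order.
The numbers (kJ/mol): Al 2745, Na 6910.
Overall IE_3 order: Al < Na.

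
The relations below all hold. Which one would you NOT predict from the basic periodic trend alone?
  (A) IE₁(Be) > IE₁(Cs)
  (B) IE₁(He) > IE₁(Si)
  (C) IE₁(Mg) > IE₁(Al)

The general trend: IE₁ increases across a period and decreases down a group.
(A) Be (period 2, group 2) vs Cs (period 6, group 1): the stated order agrees with the simple trend.
(B) He (period 1, group 18) vs Si (period 3, group 14): the stated order agrees with the simple trend.
(C) Mg (period 3, group 2) vs Al (period 3, group 13): the stated order contradicts the simple trend.
The exception is (C): Al's single 3p electron is easier to remove than one from Mg's filled 3s².

(C)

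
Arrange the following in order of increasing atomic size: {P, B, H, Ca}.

H is in period 1, group 1; B is in period 2, group 13; P is in period 3, group 15; Ca is in period 4, group 2.
Radius decreases left→right (rising Z_eff, same n) and increases top→bottom (higher n).
These span different periods and groups, so the two trends combine.
B > H: the two effects oppose for this pair; the down-group effect wins (85 vs 32 pm).
P > B: the two effects oppose for this pair; the down-group effect wins (111 vs 85 pm).
Ca > P: relative to P, both the across-period and down-group shifts push Ca's atomic radius up.
For reference (pm): H 32, B 85, P 111, Ca 171.
So from smallest to largest: H < B < P < Ca.

H < B < P < Ca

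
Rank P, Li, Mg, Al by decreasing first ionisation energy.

Li is in period 2, group 1; Mg is in period 3, group 2; Al is in period 3, group 13; P is in period 3, group 15.
Removing the outermost electron gets harder across a period and easier down a group.
Here both period and group differ, so the two effects have to be weighed against each other.
Al > Li: period and group pull opposite ways; the across-period shift dominates (578 vs 520 kJ/mol).
Mg > Al: this pair runs against the simple trend — see the exception note.
P > Mg: both are in period 3; the period trend gives P the larger value.
Note the exception: Mg has a higher first ionization energy than Al, contrary to the simple trend — Al's single 3p electron is easier to remove than one from Mg's filled 3s².
Approximate values (kJ/mol): Li 520, Mg 738, Al 578, P 1012.
So from highest to lowest: P > Mg > Al > Li.

P > Mg > Al > Li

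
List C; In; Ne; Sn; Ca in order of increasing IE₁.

C is in period 2, group 14; Ne is in period 2, group 18; Ca is in period 4, group 2; In is in period 5, group 13; Sn is in period 5, group 14.
Removing the outermost electron gets harder across a period and easier down a group.
These span different periods and groups, so the two trends combine.
Ca > In: period and group pull opposite ways; the down-group shift dominates (590 vs 558 kJ/mol).
Sn > Ca: period and group pull opposite ways; the across-period shift dominates (709 vs 590 kJ/mol).
C > Sn: C sits above Sn in group 14, so the down-group effect alone puts C higher.
Ne > C: Ne lies to the right of C in period 2, so the across-period effect alone puts Ne higher.
Tabulated first ionization energy (kJ/mol): C 1086, Ne 2081, Ca 590, In 558, Sn 709.
So from lowest to highest: In < Ca < Sn < C < Ne.

In < Ca < Sn < C < Ne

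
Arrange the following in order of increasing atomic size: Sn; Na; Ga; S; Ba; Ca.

S < Ga < Sn < Na < Ca < Ba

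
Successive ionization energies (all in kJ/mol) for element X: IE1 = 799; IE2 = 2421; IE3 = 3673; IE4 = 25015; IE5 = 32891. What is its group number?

Look for the largest jump between consecutive ionization energies: IE4/IE3 ≈ 6.8, far larger than any earlier ratio.
That jump marks the point where a core electron is being removed. So the atom has 3 valence electrons.
A main-group element with 3 valence electrons is in group 13.

Group 13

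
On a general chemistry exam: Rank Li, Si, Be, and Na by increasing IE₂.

Si < Be < Na < Li

IE_2 is the cost of taking one more electron from the +1 cation: Li⁺ is the bare [He] core; Si⁺ still has 3 valence electrons; Be⁺ still has 1 valence electron; Na⁺ is the bare [Ne] core.
Breaking into a closed-shell core is much more expensive than removing a leftover valence electron — Na and Li have the largest IE_2 here.
Valence configurations: Si⁺ [Ne]3s²3p¹, Be⁺ [He]2s¹.
The numbers (kJ/mol): Li 7298, Si 1577, Be 1757, Na 4562.
Hence IE_2: Si < Be < Na < Li.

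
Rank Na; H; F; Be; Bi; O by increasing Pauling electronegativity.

Na < Be < Bi < H < O < F

H is in period 1, group 1; Be is in period 2, group 2; O is in period 2, group 16; F is in period 2, group 17; Na is in period 3, group 1; Bi is in period 6, group 15.
EN rises left→right (higher Z_eff, smaller atoms) and falls top→bottom (larger, more shielded atoms).
Neither a single period nor a single group — weigh both effects.
Be > Na: relative to Na, both the across-period and down-group shifts push Be's electronegativity up.
Bi > Be: period and group pull opposite ways; the across-period shift dominates (2.02 vs 1.57).
H > Bi: the two effects oppose for this pair; the down-group effect wins (2.20 vs 2.02).
O > H: period and group pull opposite ways; the across-period shift dominates (3.44 vs 2.20).
F > O: F lies to the right of O in period 2, so the across-period effect alone puts F higher.
Tabulated electronegativity (Pauling): H 2.20, Be 1.57, O 3.44, F 3.98, Na 0.93, Bi 2.02.
So from lowest to highest: Na < Be < Bi < H < O < F.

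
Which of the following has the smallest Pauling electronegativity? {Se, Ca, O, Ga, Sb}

Ca

O is in period 2, group 16; Ca is in period 4, group 2; Ga is in period 4, group 13; Se is in period 4, group 16; Sb is in period 5, group 15.
Electronegativity increases across a period and decreases down a group, tracking effective nuclear charge and atomic size.
Neither a single period nor a single group — weigh both effects.
Ga > Ca: Ga lies to the right of Ca in period 4, so the across-period effect alone puts Ga higher.
Sb > Ga: the two effects oppose for this pair; the across-period effect wins (2.05 vs 1.81).
Se > Sb: both effects reinforce here, so Se is clearly the higher of the two.
O > Se: they share group 16; the group trend gives O the larger value.
Approximate values (Pauling): O 3.44, Ca 1.00, Ga 1.81, Se 2.55, Sb 2.05.
The smallest Pauling electronegativity among these belongs to Ca.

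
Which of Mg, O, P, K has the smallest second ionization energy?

Mg

Consider each +1 ion: Mg⁺ still has 1 valence electron; O⁺ still has 5 valence electrons; P⁺ still has 4 valence electrons; K⁺ is the bare [Ar] core.
Usually core removal costs more than valence removal, but here the competition is close: a tightly held n=2 valence electron can cost more to remove than an n=3 core electron, so the actual values have to decide it.
Valence configurations: Mg⁺ [Ne]3s¹, O⁺ [He]2s²2p³, P⁺ [Ne]3s²3p².
Approximate IE_2 values (kJ/mol): Mg 1451, O 3388, P 1907, K 3052.
Overall IE_2 order: Mg < P < K < O.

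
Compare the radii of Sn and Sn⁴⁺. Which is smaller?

Sn⁴⁺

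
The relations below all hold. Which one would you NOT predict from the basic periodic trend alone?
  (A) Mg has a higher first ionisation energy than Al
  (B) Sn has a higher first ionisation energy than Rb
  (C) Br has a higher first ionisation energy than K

(A)

The general trend: first ionisation energy increases across a period and decreases down a group.
(A) Mg (period 3, group 2) vs Al (period 3, group 13): the stated order contradicts the simple trend.
(B) Sn (period 5, group 14) vs Rb (period 5, group 1): the stated order agrees with the simple trend.
(C) Br (period 4, group 17) vs K (period 4, group 1): the stated order agrees with the simple trend.
The exception is (A): Al's single 3p electron is easier to remove than one from Mg's filled 3s².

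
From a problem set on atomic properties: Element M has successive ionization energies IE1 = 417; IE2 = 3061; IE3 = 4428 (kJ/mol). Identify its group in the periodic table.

Look for the largest jump between consecutive ionization energies: IE2/IE1 ≈ 7.3, far larger than any earlier ratio.
That jump marks the point where a core electron is being removed. So the atom has 1 valence electron.
A main-group element with 1 valence electron is in group 1.

Group 1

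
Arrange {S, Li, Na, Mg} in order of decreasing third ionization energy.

After 2 electrons have been removed, what remains? S²⁺ still has 4 valence electrons; Li²⁺ is already 1 electron into the core; Na²⁺ is already 1 electron into the core; Mg²⁺ is the bare [Ne] core.
Breaking into a closed-shell core is much more expensive than removing a leftover valence electron — Na, Mg and Li have the largest IE_3 here.
Tabulated IE_3 (kJ/mol): S 3357, Li 11815, Na 6910, Mg 7733.
Overall IE_3 order: S < Na < Mg < Li.

Li, Mg, Na, S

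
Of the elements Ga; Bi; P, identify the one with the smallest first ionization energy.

Ga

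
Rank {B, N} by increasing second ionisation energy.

B < N

Consider each +1 ion: B⁺ still has 2 valence electrons; N⁺ still has 4 valence electrons.
All are still removing valence electrons, so compare the +1 ions as you would atoms: IE_2 generally rises across a period (higher Z_eff) and falls down a group (larger shell), subject to the usual subshell exceptions.
Valence configurations: B⁺ [He]2s², N⁺ [He]2s²2p².
The numbers (kJ/mol): B 2427, N 2856.
Hence IE_2: B < N.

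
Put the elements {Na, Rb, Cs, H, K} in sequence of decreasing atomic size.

H is in period 1, group 1; Na is in period 3, group 1; K is in period 4, group 1; Rb is in period 5, group 1; Cs is in period 6, group 1.
Radius decreases left→right (rising Z_eff, same n) and increases top→bottom (higher n).
All are in group 1, so atomic radius increases down the group.
So from largest to smallest: Cs > Rb > K > Na > H.

Cs > Rb > K > Na > H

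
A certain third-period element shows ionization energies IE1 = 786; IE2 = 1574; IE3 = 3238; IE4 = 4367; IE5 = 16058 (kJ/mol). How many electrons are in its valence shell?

Look for the largest jump between consecutive ionization energies: IE5/IE4 ≈ 3.7, far larger than any earlier ratio.
That jump marks the point where a core electron is being removed. So the atom has 4 valence electrons.

4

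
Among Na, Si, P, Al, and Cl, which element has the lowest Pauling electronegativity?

Na is in period 3, group 1; Al is in period 3, group 13; Si is in period 3, group 14; P is in period 3, group 15; Cl is in period 3, group 17.
Smaller atoms with higher effective nuclear charge are more electronegative.
All lie in period 3, so electronegativity increases left to right.
The lowest Pauling electronegativity among these belongs to Na.

Na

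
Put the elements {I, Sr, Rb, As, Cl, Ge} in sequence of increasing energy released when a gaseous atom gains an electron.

Cl is in period 3, group 17; Ge is in period 4, group 14; As is in period 4, group 15; Rb is in period 5, group 1; Sr is in period 5, group 2; I is in period 5, group 17.
EA tends to increase across a period and decrease down a group, though the pattern is less regular than for IE or radius.
Neither a single period nor a single group — weigh both effects.
Rb > Sr: this pair runs against the simple trend — see the exception note.
As > Rb: both effects reinforce here, so As is clearly the higher of the two.
Ge > As: this pair runs against the simple trend — see the exception note.
I > Ge: the two effects oppose for this pair; the across-period effect wins (295 vs 119 kJ/mol).
Cl > I: Cl sits above I in group 17, so the down-group effect alone puts Cl higher.
Note the exception: Rb has a higher electron affinity than Sr, contrary to the simple trend — adding an electron to Sr (ns²) has to open a new, higher-energy np subshell, which is unfavourable.
Note the exception: Ge has a higher electron affinity than As, contrary to the simple trend — adding an electron to As's half-filled 4p³ is unfavourable, so Ge (4p²) has the more exothermic EA.
For reference (kJ/mol): Cl 349, Ge 119, As 78, Rb 47, Sr 5, I 295.
So from lowest to highest: Sr < Rb < As < Ge < I < Cl.

Sr < Rb < As < Ge < I < Cl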